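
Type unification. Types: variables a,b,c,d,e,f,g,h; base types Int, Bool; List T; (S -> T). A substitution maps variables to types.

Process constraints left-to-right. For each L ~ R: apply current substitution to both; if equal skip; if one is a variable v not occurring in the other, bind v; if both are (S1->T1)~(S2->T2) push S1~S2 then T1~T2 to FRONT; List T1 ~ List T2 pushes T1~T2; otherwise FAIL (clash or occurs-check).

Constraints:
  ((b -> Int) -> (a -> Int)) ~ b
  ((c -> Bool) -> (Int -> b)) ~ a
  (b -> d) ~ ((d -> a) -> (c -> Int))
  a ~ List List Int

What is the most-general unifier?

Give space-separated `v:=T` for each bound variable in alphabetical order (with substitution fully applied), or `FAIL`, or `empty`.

step 1: unify ((b -> Int) -> (a -> Int)) ~ b  [subst: {-} | 3 pending]
  occurs-check fail

Answer: FAIL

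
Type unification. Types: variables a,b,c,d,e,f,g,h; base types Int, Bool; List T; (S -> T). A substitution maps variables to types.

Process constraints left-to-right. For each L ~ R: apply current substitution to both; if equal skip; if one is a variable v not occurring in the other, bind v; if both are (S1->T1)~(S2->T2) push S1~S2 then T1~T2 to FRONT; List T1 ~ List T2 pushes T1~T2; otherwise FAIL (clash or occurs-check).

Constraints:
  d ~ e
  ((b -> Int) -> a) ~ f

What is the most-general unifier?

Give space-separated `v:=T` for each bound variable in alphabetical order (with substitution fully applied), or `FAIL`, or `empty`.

step 1: unify d ~ e  [subst: {-} | 1 pending]
  bind d := e
step 2: unify ((b -> Int) -> a) ~ f  [subst: {d:=e} | 0 pending]
  bind f := ((b -> Int) -> a)

Answer: d:=e f:=((b -> Int) -> a)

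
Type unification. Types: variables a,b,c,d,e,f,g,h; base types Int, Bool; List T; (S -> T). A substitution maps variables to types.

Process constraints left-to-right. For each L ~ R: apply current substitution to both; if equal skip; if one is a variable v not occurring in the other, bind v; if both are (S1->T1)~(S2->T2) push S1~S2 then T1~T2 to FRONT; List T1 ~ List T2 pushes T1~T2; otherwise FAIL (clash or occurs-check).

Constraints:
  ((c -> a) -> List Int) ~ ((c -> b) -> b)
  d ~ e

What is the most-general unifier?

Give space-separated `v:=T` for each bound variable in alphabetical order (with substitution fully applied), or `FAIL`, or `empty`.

Answer: a:=List Int b:=List Int d:=e

Derivation:
step 1: unify ((c -> a) -> List Int) ~ ((c -> b) -> b)  [subst: {-} | 1 pending]
  -> decompose arrow: push (c -> a)~(c -> b), List Int~b
step 2: unify (c -> a) ~ (c -> b)  [subst: {-} | 2 pending]
  -> decompose arrow: push c~c, a~b
step 3: unify c ~ c  [subst: {-} | 3 pending]
  -> identical, skip
step 4: unify a ~ b  [subst: {-} | 2 pending]
  bind a := b
step 5: unify List Int ~ b  [subst: {a:=b} | 1 pending]
  bind b := List Int
step 6: unify d ~ e  [subst: {a:=b, b:=List Int} | 0 pending]
  bind d := e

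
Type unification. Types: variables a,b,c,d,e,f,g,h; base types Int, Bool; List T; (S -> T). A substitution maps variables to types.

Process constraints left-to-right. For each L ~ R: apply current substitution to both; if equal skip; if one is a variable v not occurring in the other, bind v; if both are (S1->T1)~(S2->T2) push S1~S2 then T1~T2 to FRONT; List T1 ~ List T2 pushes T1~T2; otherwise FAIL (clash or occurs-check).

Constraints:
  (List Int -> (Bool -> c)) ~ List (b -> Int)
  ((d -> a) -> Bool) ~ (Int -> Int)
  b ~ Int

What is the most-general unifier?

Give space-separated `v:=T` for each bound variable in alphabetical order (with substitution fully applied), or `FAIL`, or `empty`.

Answer: FAIL

Derivation:
step 1: unify (List Int -> (Bool -> c)) ~ List (b -> Int)  [subst: {-} | 2 pending]
  clash: (List Int -> (Bool -> c)) vs List (b -> Int)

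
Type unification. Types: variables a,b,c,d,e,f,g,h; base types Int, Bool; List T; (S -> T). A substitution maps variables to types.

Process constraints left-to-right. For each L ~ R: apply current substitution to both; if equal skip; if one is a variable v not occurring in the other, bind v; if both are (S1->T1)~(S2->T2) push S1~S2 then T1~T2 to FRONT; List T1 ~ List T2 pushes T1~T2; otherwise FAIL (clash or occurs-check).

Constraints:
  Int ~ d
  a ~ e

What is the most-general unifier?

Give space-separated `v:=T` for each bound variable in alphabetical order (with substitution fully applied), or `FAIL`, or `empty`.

step 1: unify Int ~ d  [subst: {-} | 1 pending]
  bind d := Int
step 2: unify a ~ e  [subst: {d:=Int} | 0 pending]
  bind a := e

Answer: a:=e d:=Int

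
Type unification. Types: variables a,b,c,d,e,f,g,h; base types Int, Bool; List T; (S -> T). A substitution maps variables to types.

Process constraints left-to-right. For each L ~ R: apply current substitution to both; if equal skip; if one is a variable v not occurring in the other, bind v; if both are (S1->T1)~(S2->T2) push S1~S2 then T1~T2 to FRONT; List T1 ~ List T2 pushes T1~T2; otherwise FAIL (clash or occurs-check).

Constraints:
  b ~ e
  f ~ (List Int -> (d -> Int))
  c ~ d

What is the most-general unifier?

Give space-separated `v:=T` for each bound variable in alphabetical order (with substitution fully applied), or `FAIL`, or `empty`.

Answer: b:=e c:=d f:=(List Int -> (d -> Int))

Derivation:
step 1: unify b ~ e  [subst: {-} | 2 pending]
  bind b := e
step 2: unify f ~ (List Int -> (d -> Int))  [subst: {b:=e} | 1 pending]
  bind f := (List Int -> (d -> Int))
step 3: unify c ~ d  [subst: {b:=e, f:=(List Int -> (d -> Int))} | 0 pending]
  bind c := d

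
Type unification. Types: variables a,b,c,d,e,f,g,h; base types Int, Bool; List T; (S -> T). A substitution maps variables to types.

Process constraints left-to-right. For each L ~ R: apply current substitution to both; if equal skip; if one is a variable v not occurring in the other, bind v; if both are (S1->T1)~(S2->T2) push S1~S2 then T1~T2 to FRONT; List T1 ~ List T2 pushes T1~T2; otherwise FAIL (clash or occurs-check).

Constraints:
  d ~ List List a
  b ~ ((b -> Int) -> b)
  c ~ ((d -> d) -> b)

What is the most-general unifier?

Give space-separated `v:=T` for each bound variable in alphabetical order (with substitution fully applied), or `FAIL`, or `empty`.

Answer: FAIL

Derivation:
step 1: unify d ~ List List a  [subst: {-} | 2 pending]
  bind d := List List a
step 2: unify b ~ ((b -> Int) -> b)  [subst: {d:=List List a} | 1 pending]
  occurs-check fail: b in ((b -> Int) -> b)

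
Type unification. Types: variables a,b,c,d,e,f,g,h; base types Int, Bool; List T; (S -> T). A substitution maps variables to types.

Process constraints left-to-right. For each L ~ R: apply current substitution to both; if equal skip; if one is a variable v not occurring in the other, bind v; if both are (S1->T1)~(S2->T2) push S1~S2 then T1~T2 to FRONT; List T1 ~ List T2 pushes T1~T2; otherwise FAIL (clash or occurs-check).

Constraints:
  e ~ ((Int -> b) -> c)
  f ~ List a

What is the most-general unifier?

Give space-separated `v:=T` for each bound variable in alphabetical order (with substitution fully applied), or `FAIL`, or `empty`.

step 1: unify e ~ ((Int -> b) -> c)  [subst: {-} | 1 pending]
  bind e := ((Int -> b) -> c)
step 2: unify f ~ List a  [subst: {e:=((Int -> b) -> c)} | 0 pending]
  bind f := List a

Answer: e:=((Int -> b) -> c) f:=List a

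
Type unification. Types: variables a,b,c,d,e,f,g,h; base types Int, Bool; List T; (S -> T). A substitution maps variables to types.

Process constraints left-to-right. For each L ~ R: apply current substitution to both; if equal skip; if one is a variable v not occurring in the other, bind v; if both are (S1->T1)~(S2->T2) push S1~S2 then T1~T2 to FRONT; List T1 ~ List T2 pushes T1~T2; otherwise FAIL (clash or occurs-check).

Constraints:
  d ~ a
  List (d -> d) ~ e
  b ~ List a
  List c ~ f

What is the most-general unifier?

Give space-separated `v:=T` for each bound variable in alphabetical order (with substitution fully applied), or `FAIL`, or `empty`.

step 1: unify d ~ a  [subst: {-} | 3 pending]
  bind d := a
step 2: unify List (a -> a) ~ e  [subst: {d:=a} | 2 pending]
  bind e := List (a -> a)
step 3: unify b ~ List a  [subst: {d:=a, e:=List (a -> a)} | 1 pending]
  bind b := List a
step 4: unify List c ~ f  [subst: {d:=a, e:=List (a -> a), b:=List a} | 0 pending]
  bind f := List c

Answer: b:=List a d:=a e:=List (a -> a) f:=List c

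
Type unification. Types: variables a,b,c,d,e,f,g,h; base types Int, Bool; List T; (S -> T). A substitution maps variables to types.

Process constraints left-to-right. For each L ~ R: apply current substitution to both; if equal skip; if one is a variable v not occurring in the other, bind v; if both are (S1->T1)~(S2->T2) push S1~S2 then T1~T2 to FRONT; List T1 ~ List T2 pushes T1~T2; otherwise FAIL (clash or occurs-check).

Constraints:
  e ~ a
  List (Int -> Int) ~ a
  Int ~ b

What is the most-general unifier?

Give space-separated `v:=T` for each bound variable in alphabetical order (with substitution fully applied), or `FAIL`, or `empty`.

Answer: a:=List (Int -> Int) b:=Int e:=List (Int -> Int)

Derivation:
step 1: unify e ~ a  [subst: {-} | 2 pending]
  bind e := a
step 2: unify List (Int -> Int) ~ a  [subst: {e:=a} | 1 pending]
  bind a := List (Int -> Int)
step 3: unify Int ~ b  [subst: {e:=a, a:=List (Int -> Int)} | 0 pending]
  bind b := Int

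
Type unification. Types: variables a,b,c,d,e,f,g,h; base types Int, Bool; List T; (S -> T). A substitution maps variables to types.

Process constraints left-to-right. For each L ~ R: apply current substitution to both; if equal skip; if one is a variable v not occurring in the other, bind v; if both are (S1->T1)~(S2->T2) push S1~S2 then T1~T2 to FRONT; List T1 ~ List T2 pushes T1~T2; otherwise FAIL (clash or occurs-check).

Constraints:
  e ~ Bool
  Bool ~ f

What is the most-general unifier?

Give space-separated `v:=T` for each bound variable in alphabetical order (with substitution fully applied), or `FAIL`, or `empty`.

step 1: unify e ~ Bool  [subst: {-} | 1 pending]
  bind e := Bool
step 2: unify Bool ~ f  [subst: {e:=Bool} | 0 pending]
  bind f := Bool

Answer: e:=Bool f:=Bool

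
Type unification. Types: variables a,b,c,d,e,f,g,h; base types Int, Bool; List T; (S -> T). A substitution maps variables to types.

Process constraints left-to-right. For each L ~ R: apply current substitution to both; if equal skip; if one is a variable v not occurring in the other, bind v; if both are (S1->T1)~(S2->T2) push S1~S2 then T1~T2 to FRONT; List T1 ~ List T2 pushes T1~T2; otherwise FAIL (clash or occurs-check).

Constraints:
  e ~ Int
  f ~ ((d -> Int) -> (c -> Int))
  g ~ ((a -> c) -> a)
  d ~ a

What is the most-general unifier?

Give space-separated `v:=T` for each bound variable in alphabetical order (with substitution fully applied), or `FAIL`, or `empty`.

Answer: d:=a e:=Int f:=((a -> Int) -> (c -> Int)) g:=((a -> c) -> a)

Derivation:
step 1: unify e ~ Int  [subst: {-} | 3 pending]
  bind e := Int
step 2: unify f ~ ((d -> Int) -> (c -> Int))  [subst: {e:=Int} | 2 pending]
  bind f := ((d -> Int) -> (c -> Int))
step 3: unify g ~ ((a -> c) -> a)  [subst: {e:=Int, f:=((d -> Int) -> (c -> Int))} | 1 pending]
  bind g := ((a -> c) -> a)
step 4: unify d ~ a  [subst: {e:=Int, f:=((d -> Int) -> (c -> Int)), g:=((a -> c) -> a)} | 0 pending]
  bind d := a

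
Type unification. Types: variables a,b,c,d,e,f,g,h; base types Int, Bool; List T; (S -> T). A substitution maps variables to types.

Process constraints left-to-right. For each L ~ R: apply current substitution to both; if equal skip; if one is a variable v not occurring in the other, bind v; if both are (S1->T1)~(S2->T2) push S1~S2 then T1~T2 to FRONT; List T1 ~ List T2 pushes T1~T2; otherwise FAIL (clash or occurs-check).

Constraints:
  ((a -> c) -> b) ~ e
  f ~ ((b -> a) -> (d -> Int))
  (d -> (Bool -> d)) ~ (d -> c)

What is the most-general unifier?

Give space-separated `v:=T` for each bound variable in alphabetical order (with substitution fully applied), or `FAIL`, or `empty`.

Answer: c:=(Bool -> d) e:=((a -> (Bool -> d)) -> b) f:=((b -> a) -> (d -> Int))

Derivation:
step 1: unify ((a -> c) -> b) ~ e  [subst: {-} | 2 pending]
  bind e := ((a -> c) -> b)
step 2: unify f ~ ((b -> a) -> (d -> Int))  [subst: {e:=((a -> c) -> b)} | 1 pending]
  bind f := ((b -> a) -> (d -> Int))
step 3: unify (d -> (Bool -> d)) ~ (d -> c)  [subst: {e:=((a -> c) -> b), f:=((b -> a) -> (d -> Int))} | 0 pending]
  -> decompose arrow: push d~d, (Bool -> d)~c
step 4: unify d ~ d  [subst: {e:=((a -> c) -> b), f:=((b -> a) -> (d -> Int))} | 1 pending]
  -> identical, skip
step 5: unify (Bool -> d) ~ c  [subst: {e:=((a -> c) -> b), f:=((b -> a) -> (d -> Int))} | 0 pending]
  bind c := (Bool -> d)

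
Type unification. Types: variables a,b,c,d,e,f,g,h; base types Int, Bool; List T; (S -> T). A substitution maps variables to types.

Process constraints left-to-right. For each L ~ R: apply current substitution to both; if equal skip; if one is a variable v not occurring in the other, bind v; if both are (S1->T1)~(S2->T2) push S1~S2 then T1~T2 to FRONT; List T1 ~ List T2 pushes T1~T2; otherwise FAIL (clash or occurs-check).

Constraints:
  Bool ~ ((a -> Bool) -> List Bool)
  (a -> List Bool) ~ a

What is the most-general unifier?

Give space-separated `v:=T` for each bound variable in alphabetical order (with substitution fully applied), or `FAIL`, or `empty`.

Answer: FAIL

Derivation:
step 1: unify Bool ~ ((a -> Bool) -> List Bool)  [subst: {-} | 1 pending]
  clash: Bool vs ((a -> Bool) -> List Bool)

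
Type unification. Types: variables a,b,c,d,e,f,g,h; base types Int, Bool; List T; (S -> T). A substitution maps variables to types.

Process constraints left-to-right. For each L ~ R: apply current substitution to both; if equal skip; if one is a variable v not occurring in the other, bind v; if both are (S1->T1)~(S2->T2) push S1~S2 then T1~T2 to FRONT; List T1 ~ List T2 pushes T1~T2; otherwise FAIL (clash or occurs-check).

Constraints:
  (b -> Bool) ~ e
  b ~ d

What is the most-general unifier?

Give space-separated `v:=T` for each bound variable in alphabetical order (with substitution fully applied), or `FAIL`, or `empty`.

step 1: unify (b -> Bool) ~ e  [subst: {-} | 1 pending]
  bind e := (b -> Bool)
step 2: unify b ~ d  [subst: {e:=(b -> Bool)} | 0 pending]
  bind b := d

Answer: b:=d e:=(d -> Bool)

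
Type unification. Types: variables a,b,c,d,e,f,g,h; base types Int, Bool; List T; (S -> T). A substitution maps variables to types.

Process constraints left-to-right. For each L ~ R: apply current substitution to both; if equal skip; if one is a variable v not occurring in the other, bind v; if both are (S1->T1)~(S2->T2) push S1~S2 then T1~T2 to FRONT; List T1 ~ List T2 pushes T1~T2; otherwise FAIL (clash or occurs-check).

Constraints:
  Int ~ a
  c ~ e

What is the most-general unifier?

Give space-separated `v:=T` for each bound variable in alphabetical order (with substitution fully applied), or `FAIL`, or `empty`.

step 1: unify Int ~ a  [subst: {-} | 1 pending]
  bind a := Int
step 2: unify c ~ e  [subst: {a:=Int} | 0 pending]
  bind c := e

Answer: a:=Int c:=e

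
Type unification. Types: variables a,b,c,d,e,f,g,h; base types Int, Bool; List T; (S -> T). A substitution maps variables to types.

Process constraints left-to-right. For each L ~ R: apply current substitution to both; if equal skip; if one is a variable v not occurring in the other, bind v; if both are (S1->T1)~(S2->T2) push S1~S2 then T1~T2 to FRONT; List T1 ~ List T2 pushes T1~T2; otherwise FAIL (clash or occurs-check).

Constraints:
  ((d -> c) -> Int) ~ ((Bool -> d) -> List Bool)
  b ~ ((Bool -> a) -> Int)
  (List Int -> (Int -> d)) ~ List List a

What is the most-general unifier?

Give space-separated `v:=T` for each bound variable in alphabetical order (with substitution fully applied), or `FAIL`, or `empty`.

Answer: FAIL

Derivation:
step 1: unify ((d -> c) -> Int) ~ ((Bool -> d) -> List Bool)  [subst: {-} | 2 pending]
  -> decompose arrow: push (d -> c)~(Bool -> d), Int~List Bool
step 2: unify (d -> c) ~ (Bool -> d)  [subst: {-} | 3 pending]
  -> decompose arrow: push d~Bool, c~d
step 3: unify d ~ Bool  [subst: {-} | 4 pending]
  bind d := Bool
step 4: unify c ~ Bool  [subst: {d:=Bool} | 3 pending]
  bind c := Bool
step 5: unify Int ~ List Bool  [subst: {d:=Bool, c:=Bool} | 2 pending]
  clash: Int vs List Bool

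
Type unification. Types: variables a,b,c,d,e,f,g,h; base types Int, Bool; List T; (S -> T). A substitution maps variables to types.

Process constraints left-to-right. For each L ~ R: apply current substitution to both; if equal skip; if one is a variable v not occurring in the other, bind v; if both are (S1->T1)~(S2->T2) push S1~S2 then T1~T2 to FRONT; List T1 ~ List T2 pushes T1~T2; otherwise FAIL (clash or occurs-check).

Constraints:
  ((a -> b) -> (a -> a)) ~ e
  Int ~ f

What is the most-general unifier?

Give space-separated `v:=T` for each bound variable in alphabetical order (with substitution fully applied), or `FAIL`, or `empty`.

Answer: e:=((a -> b) -> (a -> a)) f:=Int

Derivation:
step 1: unify ((a -> b) -> (a -> a)) ~ e  [subst: {-} | 1 pending]
  bind e := ((a -> b) -> (a -> a))
step 2: unify Int ~ f  [subst: {e:=((a -> b) -> (a -> a))} | 0 pending]
  bind f := Int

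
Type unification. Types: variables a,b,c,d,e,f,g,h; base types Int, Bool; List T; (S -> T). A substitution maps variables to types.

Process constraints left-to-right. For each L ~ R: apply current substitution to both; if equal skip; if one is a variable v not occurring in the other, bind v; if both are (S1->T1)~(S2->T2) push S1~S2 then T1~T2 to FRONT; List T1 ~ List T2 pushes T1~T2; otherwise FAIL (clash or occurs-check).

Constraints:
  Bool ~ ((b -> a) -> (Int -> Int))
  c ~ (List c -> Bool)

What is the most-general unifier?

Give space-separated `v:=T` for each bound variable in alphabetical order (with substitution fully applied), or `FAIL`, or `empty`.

step 1: unify Bool ~ ((b -> a) -> (Int -> Int))  [subst: {-} | 1 pending]
  clash: Bool vs ((b -> a) -> (Int -> Int))

Answer: FAIL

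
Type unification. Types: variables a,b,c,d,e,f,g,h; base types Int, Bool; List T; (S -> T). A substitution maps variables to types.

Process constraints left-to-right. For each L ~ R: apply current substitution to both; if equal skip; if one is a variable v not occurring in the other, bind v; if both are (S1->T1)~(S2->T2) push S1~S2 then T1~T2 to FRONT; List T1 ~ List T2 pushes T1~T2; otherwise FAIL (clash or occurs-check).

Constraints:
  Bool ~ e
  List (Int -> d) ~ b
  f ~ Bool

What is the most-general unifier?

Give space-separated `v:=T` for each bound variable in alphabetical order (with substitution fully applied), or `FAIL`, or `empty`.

step 1: unify Bool ~ e  [subst: {-} | 2 pending]
  bind e := Bool
step 2: unify List (Int -> d) ~ b  [subst: {e:=Bool} | 1 pending]
  bind b := List (Int -> d)
step 3: unify f ~ Bool  [subst: {e:=Bool, b:=List (Int -> d)} | 0 pending]
  bind f := Bool

Answer: b:=List (Int -> d) e:=Bool f:=Bool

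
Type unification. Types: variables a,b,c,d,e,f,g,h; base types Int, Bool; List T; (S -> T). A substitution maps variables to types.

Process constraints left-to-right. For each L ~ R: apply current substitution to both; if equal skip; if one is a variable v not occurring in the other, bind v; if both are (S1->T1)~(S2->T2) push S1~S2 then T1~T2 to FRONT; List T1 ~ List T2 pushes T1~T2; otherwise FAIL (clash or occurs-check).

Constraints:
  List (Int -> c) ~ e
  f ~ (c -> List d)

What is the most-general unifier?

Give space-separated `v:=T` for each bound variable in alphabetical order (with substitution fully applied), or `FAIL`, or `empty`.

step 1: unify List (Int -> c) ~ e  [subst: {-} | 1 pending]
  bind e := List (Int -> c)
step 2: unify f ~ (c -> List d)  [subst: {e:=List (Int -> c)} | 0 pending]
  bind f := (c -> List d)

Answer: e:=List (Int -> c) f:=(c -> List d)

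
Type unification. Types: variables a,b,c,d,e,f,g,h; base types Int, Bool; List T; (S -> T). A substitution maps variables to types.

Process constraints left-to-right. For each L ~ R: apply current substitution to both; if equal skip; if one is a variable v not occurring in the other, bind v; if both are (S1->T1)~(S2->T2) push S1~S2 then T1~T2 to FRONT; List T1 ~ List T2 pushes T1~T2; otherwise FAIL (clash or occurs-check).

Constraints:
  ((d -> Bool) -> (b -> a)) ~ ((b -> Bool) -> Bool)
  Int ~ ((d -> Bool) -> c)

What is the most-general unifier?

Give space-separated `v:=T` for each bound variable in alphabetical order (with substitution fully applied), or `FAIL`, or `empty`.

step 1: unify ((d -> Bool) -> (b -> a)) ~ ((b -> Bool) -> Bool)  [subst: {-} | 1 pending]
  -> decompose arrow: push (d -> Bool)~(b -> Bool), (b -> a)~Bool
step 2: unify (d -> Bool) ~ (b -> Bool)  [subst: {-} | 2 pending]
  -> decompose arrow: push d~b, Bool~Bool
step 3: unify d ~ b  [subst: {-} | 3 pending]
  bind d := b
step 4: unify Bool ~ Bool  [subst: {d:=b} | 2 pending]
  -> identical, skip
step 5: unify (b -> a) ~ Bool  [subst: {d:=b} | 1 pending]
  clash: (b -> a) vs Bool

Answer: FAIL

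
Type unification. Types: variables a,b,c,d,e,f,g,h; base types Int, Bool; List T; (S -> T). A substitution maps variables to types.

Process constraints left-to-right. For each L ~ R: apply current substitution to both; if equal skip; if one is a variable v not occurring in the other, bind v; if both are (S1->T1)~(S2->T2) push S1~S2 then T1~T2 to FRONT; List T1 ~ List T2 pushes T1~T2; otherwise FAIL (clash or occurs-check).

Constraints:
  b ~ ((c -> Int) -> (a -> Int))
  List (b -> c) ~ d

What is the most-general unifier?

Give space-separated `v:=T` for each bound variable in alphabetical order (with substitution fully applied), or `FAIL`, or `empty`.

step 1: unify b ~ ((c -> Int) -> (a -> Int))  [subst: {-} | 1 pending]
  bind b := ((c -> Int) -> (a -> Int))
step 2: unify List (((c -> Int) -> (a -> Int)) -> c) ~ d  [subst: {b:=((c -> Int) -> (a -> Int))} | 0 pending]
  bind d := List (((c -> Int) -> (a -> Int)) -> c)

Answer: b:=((c -> Int) -> (a -> Int)) d:=List (((c -> Int) -> (a -> Int)) -> c)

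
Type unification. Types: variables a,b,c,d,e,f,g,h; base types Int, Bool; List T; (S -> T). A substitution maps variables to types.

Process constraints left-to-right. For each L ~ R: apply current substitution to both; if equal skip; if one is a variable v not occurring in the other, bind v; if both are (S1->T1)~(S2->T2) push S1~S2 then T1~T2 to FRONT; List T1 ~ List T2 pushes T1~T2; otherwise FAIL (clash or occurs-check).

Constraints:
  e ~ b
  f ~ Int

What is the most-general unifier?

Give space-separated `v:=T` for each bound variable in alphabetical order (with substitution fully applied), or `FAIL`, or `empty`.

Answer: e:=b f:=Int

Derivation:
step 1: unify e ~ b  [subst: {-} | 1 pending]
  bind e := b
step 2: unify f ~ Int  [subst: {e:=b} | 0 pending]
  bind f := Int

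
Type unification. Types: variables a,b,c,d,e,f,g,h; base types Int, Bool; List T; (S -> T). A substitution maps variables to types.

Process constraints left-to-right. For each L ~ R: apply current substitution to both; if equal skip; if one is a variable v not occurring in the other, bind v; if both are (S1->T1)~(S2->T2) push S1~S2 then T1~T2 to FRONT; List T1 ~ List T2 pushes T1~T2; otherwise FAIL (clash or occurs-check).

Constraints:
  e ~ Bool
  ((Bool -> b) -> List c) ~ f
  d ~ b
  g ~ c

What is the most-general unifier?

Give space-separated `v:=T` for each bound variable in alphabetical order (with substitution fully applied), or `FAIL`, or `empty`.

step 1: unify e ~ Bool  [subst: {-} | 3 pending]
  bind e := Bool
step 2: unify ((Bool -> b) -> List c) ~ f  [subst: {e:=Bool} | 2 pending]
  bind f := ((Bool -> b) -> List c)
step 3: unify d ~ b  [subst: {e:=Bool, f:=((Bool -> b) -> List c)} | 1 pending]
  bind d := b
step 4: unify g ~ c  [subst: {e:=Bool, f:=((Bool -> b) -> List c), d:=b} | 0 pending]
  bind g := c

Answer: d:=b e:=Bool f:=((Bool -> b) -> List c) g:=c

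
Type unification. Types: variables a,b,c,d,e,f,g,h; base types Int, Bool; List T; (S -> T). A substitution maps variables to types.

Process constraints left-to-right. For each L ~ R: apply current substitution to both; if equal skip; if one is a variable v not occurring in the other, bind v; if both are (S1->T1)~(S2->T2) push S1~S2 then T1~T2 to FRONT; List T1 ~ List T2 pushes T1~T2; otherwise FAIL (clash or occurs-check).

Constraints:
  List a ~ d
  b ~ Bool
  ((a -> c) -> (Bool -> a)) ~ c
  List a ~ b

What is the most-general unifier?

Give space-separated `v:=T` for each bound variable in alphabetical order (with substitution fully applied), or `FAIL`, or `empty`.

step 1: unify List a ~ d  [subst: {-} | 3 pending]
  bind d := List a
step 2: unify b ~ Bool  [subst: {d:=List a} | 2 pending]
  bind b := Bool
step 3: unify ((a -> c) -> (Bool -> a)) ~ c  [subst: {d:=List a, b:=Bool} | 1 pending]
  occurs-check fail

Answer: FAIL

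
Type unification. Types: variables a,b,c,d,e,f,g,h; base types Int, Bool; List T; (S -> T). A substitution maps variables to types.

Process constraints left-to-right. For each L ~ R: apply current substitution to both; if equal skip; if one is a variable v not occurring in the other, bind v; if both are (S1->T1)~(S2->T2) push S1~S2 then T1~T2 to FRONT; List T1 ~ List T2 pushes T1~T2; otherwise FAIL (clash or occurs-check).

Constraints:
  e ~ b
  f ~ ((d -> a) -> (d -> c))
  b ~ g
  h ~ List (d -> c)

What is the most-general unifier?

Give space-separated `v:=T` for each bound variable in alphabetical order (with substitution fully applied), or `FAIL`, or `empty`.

step 1: unify e ~ b  [subst: {-} | 3 pending]
  bind e := b
step 2: unify f ~ ((d -> a) -> (d -> c))  [subst: {e:=b} | 2 pending]
  bind f := ((d -> a) -> (d -> c))
step 3: unify b ~ g  [subst: {e:=b, f:=((d -> a) -> (d -> c))} | 1 pending]
  bind b := g
step 4: unify h ~ List (d -> c)  [subst: {e:=b, f:=((d -> a) -> (d -> c)), b:=g} | 0 pending]
  bind h := List (d -> c)

Answer: b:=g e:=g f:=((d -> a) -> (d -> c)) h:=List (d -> c)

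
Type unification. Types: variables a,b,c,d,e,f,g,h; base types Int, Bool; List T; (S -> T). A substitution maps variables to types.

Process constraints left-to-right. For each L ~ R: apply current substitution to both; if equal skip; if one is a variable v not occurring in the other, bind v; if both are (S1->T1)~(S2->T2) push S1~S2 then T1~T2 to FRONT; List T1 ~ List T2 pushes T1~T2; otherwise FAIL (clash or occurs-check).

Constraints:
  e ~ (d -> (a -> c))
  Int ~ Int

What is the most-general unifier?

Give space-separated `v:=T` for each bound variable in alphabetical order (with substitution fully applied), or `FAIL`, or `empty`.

step 1: unify e ~ (d -> (a -> c))  [subst: {-} | 1 pending]
  bind e := (d -> (a -> c))
step 2: unify Int ~ Int  [subst: {e:=(d -> (a -> c))} | 0 pending]
  -> identical, skip

Answer: e:=(d -> (a -> c))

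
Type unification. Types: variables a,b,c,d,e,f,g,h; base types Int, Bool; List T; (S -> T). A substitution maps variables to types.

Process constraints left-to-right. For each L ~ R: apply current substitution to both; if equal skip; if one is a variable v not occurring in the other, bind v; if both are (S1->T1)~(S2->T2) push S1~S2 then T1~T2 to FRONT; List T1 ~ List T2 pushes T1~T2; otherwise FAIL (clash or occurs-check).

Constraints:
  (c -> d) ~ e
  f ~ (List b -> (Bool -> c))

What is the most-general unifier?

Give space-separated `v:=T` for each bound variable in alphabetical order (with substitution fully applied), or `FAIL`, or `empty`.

step 1: unify (c -> d) ~ e  [subst: {-} | 1 pending]
  bind e := (c -> d)
step 2: unify f ~ (List b -> (Bool -> c))  [subst: {e:=(c -> d)} | 0 pending]
  bind f := (List b -> (Bool -> c))

Answer: e:=(c -> d) f:=(List b -> (Bool -> c))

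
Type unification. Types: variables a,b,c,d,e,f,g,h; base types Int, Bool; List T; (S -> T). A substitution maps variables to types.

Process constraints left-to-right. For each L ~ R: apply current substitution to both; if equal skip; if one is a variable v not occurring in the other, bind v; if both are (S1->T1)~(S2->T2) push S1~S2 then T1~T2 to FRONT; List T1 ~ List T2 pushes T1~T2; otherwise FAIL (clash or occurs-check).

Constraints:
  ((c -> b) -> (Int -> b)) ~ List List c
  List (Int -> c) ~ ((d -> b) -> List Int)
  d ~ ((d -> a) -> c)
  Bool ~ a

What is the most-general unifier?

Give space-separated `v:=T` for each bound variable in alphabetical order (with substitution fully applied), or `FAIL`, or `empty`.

Answer: FAIL

Derivation:
step 1: unify ((c -> b) -> (Int -> b)) ~ List List c  [subst: {-} | 3 pending]
  clash: ((c -> b) -> (Int -> b)) vs List List c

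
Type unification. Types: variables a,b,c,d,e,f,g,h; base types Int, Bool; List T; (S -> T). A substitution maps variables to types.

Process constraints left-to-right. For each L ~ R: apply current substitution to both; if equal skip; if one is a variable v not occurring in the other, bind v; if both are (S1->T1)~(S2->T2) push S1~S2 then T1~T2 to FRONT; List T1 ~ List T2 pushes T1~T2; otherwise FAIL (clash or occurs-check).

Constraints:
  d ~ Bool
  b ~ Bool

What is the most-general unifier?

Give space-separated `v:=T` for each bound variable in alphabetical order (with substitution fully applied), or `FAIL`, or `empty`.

step 1: unify d ~ Bool  [subst: {-} | 1 pending]
  bind d := Bool
step 2: unify b ~ Bool  [subst: {d:=Bool} | 0 pending]
  bind b := Bool

Answer: b:=Bool d:=Bool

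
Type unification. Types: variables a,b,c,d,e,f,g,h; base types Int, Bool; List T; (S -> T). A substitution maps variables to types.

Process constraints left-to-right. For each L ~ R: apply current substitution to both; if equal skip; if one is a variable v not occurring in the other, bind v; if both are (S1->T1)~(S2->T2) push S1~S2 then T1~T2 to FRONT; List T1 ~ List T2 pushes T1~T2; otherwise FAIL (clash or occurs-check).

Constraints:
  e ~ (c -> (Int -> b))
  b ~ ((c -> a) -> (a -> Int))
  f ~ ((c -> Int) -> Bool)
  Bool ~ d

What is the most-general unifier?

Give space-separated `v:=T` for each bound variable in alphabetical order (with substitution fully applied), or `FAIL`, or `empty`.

Answer: b:=((c -> a) -> (a -> Int)) d:=Bool e:=(c -> (Int -> ((c -> a) -> (a -> Int)))) f:=((c -> Int) -> Bool)

Derivation:
step 1: unify e ~ (c -> (Int -> b))  [subst: {-} | 3 pending]
  bind e := (c -> (Int -> b))
step 2: unify b ~ ((c -> a) -> (a -> Int))  [subst: {e:=(c -> (Int -> b))} | 2 pending]
  bind b := ((c -> a) -> (a -> Int))
step 3: unify f ~ ((c -> Int) -> Bool)  [subst: {e:=(c -> (Int -> b)), b:=((c -> a) -> (a -> Int))} | 1 pending]
  bind f := ((c -> Int) -> Bool)
step 4: unify Bool ~ d  [subst: {e:=(c -> (Int -> b)), b:=((c -> a) -> (a -> Int)), f:=((c -> Int) -> Bool)} | 0 pending]
  bind d := Bool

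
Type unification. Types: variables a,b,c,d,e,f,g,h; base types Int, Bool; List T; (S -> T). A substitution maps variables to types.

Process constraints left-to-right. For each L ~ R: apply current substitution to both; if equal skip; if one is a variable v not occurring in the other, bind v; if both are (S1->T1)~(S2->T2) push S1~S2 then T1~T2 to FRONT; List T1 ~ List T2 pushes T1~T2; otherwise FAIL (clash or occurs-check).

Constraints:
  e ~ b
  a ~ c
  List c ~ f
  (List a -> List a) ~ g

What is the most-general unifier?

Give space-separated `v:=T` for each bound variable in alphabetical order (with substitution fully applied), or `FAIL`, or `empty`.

Answer: a:=c e:=b f:=List c g:=(List c -> List c)

Derivation:
step 1: unify e ~ b  [subst: {-} | 3 pending]
  bind e := b
step 2: unify a ~ c  [subst: {e:=b} | 2 pending]
  bind a := c
step 3: unify List c ~ f  [subst: {e:=b, a:=c} | 1 pending]
  bind f := List c
step 4: unify (List c -> List c) ~ g  [subst: {e:=b, a:=c, f:=List c} | 0 pending]
  bind g := (List c -> List c)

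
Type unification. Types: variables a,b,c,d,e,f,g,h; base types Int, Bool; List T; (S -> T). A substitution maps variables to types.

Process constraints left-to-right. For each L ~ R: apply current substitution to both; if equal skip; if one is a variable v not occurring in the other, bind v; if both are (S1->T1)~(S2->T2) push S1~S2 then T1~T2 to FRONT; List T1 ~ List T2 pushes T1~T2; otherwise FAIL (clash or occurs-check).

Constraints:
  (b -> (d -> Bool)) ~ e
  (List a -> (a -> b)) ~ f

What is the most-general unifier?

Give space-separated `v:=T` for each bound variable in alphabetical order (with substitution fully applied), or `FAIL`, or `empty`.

Answer: e:=(b -> (d -> Bool)) f:=(List a -> (a -> b))

Derivation:
step 1: unify (b -> (d -> Bool)) ~ e  [subst: {-} | 1 pending]
  bind e := (b -> (d -> Bool))
step 2: unify (List a -> (a -> b)) ~ f  [subst: {e:=(b -> (d -> Bool))} | 0 pending]
  bind f := (List a -> (a -> b))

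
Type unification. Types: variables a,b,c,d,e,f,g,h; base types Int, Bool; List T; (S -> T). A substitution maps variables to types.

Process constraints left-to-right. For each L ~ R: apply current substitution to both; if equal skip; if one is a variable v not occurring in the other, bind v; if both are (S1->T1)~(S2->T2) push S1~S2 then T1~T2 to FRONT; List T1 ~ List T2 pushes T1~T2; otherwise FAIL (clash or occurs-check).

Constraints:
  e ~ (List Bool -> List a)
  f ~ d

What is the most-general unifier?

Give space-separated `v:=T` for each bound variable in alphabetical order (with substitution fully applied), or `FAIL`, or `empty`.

Answer: e:=(List Bool -> List a) f:=d

Derivation:
step 1: unify e ~ (List Bool -> List a)  [subst: {-} | 1 pending]
  bind e := (List Bool -> List a)
step 2: unify f ~ d  [subst: {e:=(List Bool -> List a)} | 0 pending]
  bind f := d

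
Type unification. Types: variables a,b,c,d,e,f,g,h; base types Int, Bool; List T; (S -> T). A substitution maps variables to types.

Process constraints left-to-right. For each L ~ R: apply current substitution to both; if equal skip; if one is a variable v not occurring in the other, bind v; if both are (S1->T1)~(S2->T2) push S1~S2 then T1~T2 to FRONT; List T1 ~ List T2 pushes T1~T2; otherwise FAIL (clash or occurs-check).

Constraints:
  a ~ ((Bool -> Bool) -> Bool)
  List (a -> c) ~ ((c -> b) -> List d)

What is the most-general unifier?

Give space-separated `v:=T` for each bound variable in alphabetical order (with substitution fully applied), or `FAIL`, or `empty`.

Answer: FAIL

Derivation:
step 1: unify a ~ ((Bool -> Bool) -> Bool)  [subst: {-} | 1 pending]
  bind a := ((Bool -> Bool) -> Bool)
step 2: unify List (((Bool -> Bool) -> Bool) -> c) ~ ((c -> b) -> List d)  [subst: {a:=((Bool -> Bool) -> Bool)} | 0 pending]
  clash: List (((Bool -> Bool) -> Bool) -> c) vs ((c -> b) -> List d)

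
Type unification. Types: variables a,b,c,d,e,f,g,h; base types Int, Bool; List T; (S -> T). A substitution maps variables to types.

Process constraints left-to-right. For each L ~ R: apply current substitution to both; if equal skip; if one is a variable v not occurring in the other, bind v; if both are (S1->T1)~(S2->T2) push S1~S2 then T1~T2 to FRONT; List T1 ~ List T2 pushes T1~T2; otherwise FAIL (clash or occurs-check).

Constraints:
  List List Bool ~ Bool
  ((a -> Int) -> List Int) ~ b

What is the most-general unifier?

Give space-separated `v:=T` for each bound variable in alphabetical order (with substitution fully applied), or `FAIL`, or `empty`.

Answer: FAIL

Derivation:
step 1: unify List List Bool ~ Bool  [subst: {-} | 1 pending]
  clash: List List Bool vs Bool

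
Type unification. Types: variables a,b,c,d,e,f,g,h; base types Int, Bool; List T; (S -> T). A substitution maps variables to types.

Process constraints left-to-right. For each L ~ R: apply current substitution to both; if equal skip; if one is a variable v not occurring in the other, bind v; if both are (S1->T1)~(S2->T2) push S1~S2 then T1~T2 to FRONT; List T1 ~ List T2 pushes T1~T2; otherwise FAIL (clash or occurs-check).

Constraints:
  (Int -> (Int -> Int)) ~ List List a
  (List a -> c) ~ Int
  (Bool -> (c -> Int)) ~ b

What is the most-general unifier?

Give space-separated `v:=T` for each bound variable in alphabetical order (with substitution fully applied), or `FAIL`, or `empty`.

Answer: FAIL

Derivation:
step 1: unify (Int -> (Int -> Int)) ~ List List a  [subst: {-} | 2 pending]
  clash: (Int -> (Int -> Int)) vs List List a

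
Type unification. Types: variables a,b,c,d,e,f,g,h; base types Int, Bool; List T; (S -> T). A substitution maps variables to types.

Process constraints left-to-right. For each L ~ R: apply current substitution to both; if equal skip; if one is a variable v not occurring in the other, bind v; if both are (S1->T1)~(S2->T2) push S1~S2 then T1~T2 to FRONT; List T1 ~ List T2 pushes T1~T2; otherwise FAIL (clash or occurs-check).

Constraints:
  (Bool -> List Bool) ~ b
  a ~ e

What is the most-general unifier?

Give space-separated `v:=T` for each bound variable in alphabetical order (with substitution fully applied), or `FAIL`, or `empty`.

step 1: unify (Bool -> List Bool) ~ b  [subst: {-} | 1 pending]
  bind b := (Bool -> List Bool)
step 2: unify a ~ e  [subst: {b:=(Bool -> List Bool)} | 0 pending]
  bind a := e

Answer: a:=e b:=(Bool -> List Bool)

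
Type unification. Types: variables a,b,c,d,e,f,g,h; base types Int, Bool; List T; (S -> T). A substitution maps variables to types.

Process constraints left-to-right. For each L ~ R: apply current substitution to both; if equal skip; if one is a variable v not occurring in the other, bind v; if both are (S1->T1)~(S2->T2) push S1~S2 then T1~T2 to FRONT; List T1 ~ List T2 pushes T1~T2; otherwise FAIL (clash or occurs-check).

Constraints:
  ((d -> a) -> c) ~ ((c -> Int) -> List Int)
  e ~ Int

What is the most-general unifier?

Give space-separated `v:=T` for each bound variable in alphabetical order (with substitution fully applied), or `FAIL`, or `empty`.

step 1: unify ((d -> a) -> c) ~ ((c -> Int) -> List Int)  [subst: {-} | 1 pending]
  -> decompose arrow: push (d -> a)~(c -> Int), c~List Int
step 2: unify (d -> a) ~ (c -> Int)  [subst: {-} | 2 pending]
  -> decompose arrow: push d~c, a~Int
step 3: unify d ~ c  [subst: {-} | 3 pending]
  bind d := c
step 4: unify a ~ Int  [subst: {d:=c} | 2 pending]
  bind a := Int
step 5: unify c ~ List Int  [subst: {d:=c, a:=Int} | 1 pending]
  bind c := List Int
step 6: unify e ~ Int  [subst: {d:=c, a:=Int, c:=List Int} | 0 pending]
  bind e := Int

Answer: a:=Int c:=List Int d:=List Int e:=Int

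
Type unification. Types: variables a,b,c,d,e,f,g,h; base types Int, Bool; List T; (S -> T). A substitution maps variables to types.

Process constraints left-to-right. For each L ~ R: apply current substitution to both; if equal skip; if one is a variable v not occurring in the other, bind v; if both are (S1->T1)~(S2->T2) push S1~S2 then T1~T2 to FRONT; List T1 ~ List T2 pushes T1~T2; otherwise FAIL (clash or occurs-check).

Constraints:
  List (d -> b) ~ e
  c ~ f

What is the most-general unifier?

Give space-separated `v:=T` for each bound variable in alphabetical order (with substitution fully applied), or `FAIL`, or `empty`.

step 1: unify List (d -> b) ~ e  [subst: {-} | 1 pending]
  bind e := List (d -> b)
step 2: unify c ~ f  [subst: {e:=List (d -> b)} | 0 pending]
  bind c := f

Answer: c:=f e:=List (d -> b)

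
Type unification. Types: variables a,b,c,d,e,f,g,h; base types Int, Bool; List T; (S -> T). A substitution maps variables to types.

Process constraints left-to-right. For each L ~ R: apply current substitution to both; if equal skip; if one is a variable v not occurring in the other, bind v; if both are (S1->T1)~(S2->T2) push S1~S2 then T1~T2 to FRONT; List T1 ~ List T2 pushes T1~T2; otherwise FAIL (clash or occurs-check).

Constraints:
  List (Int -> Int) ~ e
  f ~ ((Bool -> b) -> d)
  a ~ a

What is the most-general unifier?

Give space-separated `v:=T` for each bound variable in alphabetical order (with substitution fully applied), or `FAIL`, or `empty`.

Answer: e:=List (Int -> Int) f:=((Bool -> b) -> d)

Derivation:
step 1: unify List (Int -> Int) ~ e  [subst: {-} | 2 pending]
  bind e := List (Int -> Int)
step 2: unify f ~ ((Bool -> b) -> d)  [subst: {e:=List (Int -> Int)} | 1 pending]
  bind f := ((Bool -> b) -> d)
step 3: unify a ~ a  [subst: {e:=List (Int -> Int), f:=((Bool -> b) -> d)} | 0 pending]
  -> identical, skip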